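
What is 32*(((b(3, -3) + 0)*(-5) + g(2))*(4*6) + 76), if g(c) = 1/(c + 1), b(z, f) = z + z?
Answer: -20352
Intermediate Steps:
b(z, f) = 2*z
g(c) = 1/(1 + c)
32*(((b(3, -3) + 0)*(-5) + g(2))*(4*6) + 76) = 32*(((2*3 + 0)*(-5) + 1/(1 + 2))*(4*6) + 76) = 32*(((6 + 0)*(-5) + 1/3)*24 + 76) = 32*((6*(-5) + ⅓)*24 + 76) = 32*((-30 + ⅓)*24 + 76) = 32*(-89/3*24 + 76) = 32*(-712 + 76) = 32*(-636) = -20352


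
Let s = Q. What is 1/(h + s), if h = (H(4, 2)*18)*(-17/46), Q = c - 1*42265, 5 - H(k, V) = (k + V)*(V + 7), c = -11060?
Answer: -23/1218978 ≈ -1.8868e-5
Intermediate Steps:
H(k, V) = 5 - (7 + V)*(V + k) (H(k, V) = 5 - (k + V)*(V + 7) = 5 - (V + k)*(7 + V) = 5 - (7 + V)*(V + k))
Q = -53325 (Q = -11060 - 1*42265 = -11060 - 42265 = -53325)
h = 7497/23 (h = ((5 - 1*2² - 7*2 - 7*4 - 1*2*4)*18)*(-17/46) = ((5 - 1*4 - 14 - 28 - 8)*18)*(-17*1/46) = ((5 - 4 - 14 - 28 - 8)*18)*(-17/46) = -49*18*(-17/46) = -882*(-17/46) = 7497/23 ≈ 325.96)
s = -53325
1/(h + s) = 1/(7497/23 - 53325) = 1/(-1218978/23) = -23/1218978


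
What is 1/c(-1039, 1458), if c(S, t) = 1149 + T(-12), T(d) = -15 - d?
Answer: 1/1146 ≈ 0.00087260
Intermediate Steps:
c(S, t) = 1146 (c(S, t) = 1149 + (-15 - 1*(-12)) = 1149 + (-15 + 12) = 1149 - 3 = 1146)
1/c(-1039, 1458) = 1/1146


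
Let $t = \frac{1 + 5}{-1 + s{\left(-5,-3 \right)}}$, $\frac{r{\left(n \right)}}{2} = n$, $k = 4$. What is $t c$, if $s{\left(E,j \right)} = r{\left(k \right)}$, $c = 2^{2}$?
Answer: $\frac{24}{7} \approx 3.4286$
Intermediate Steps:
$r{\left(n \right)} = 2 n$
$c = 4$
$s{\left(E,j \right)} = 8$ ($s{\left(E,j \right)} = 2 \cdot 4 = 8$)
$t = \frac{6}{7}$ ($t = \frac{1 + 5}{-1 + 8} = \frac{6}{7} \approx 0.85714$)
$t c = \frac{6}{7} \cdot 4 = \frac{24}{7}$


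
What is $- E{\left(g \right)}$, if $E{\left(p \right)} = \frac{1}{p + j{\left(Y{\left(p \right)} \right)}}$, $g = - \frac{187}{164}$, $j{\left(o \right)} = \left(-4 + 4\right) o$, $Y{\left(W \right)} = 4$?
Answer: $\frac{164}{187} \approx 0.87701$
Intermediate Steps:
$j{\left(o \right)} = 0$ ($j{\left(o \right)} = 0 o = 0$)
$g = - \frac{187}{164}$ ($g = \left(-187\right) \frac{1}{164} = - \frac{187}{164} \approx -1.1402$)
$E{\left(p \right)} = \frac{1}{p}$ ($E{\left(p \right)} = \frac{1}{p + 0} = \frac{1}{p}$)
$- E{\left(g \right)} = - \frac{1}{- \frac{187}{164}} = \left(-1\right) \left(- \frac{164}{187}\right) = \frac{164}{187}$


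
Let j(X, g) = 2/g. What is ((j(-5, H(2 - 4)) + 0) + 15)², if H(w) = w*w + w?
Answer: 256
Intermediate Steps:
H(w) = w + w² (H(w) = w² + w = w + w²)
((j(-5, H(2 - 4)) + 0) + 15)² = ((2/(((2 - 4)*(1 + (2 - 4)))) + 0) + 15)² = ((2/((-2*(1 - 2))) + 0) + 15)² = ((2/((-2*(-1))) + 0) + 15)² = ((2/2 + 0) + 15)² = ((2*(½) + 0) + 15)² = ((1 + 0) + 15)² = (1 + 15)² = 16² = 256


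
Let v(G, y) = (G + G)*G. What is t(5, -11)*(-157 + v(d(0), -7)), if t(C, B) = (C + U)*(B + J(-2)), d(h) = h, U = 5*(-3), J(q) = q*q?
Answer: -10990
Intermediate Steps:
J(q) = q²
U = -15
t(C, B) = (-15 + C)*(4 + B) (t(C, B) = (C - 15)*(B + (-2)²) = (-15 + C)*(B + 4) = (-15 + C)*(4 + B))
v(G, y) = 2*G² (v(G, y) = (2*G)*G = 2*G²)
t(5, -11)*(-157 + v(d(0), -7)) = (-60 - 15*(-11) + 4*5 - 11*5)*(-157 + 2*0²) = (-60 + 165 + 20 - 55)*(-157 + 2*0) = 70*(-157 + 0) = 70*(-157) = -10990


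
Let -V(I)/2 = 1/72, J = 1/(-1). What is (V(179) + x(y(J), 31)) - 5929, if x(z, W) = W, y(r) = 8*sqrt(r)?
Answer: -212329/36 ≈ -5898.0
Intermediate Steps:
J = -1
V(I) = -1/36 (V(I) = -2/72 = -2*1/72 = -1/36)
(V(179) + x(y(J), 31)) - 5929 = (-1/36 + 31) - 5929 = 1115/36 - 5929 = -212329/36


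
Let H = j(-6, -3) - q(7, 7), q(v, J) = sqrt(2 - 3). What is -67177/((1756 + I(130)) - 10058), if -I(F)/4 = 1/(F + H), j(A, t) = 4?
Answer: 5007358465175/618831436994 - 67177*I/309415718497 ≈ 8.0916 - 2.1711e-7*I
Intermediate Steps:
q(v, J) = I (q(v, J) = sqrt(-1) = I)
H = 4 - I ≈ 4.0 - 1.0*I
I(F) = -4/(4 + F - I) (I(F) = -4/(F + (4 - I)) = -4/(4 + F - I))
-67177/((1756 + I(130)) - 10058) = -67177/((1756 - 4/(4 + 130 - I)) - 10058) = -67177/((1756 - 4*(134 + I)/17957) - 10058) = -67177/(-8302 - 4*(134 + I)/17957)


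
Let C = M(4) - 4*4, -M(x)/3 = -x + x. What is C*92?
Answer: -1472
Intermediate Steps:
M(x) = 0 (M(x) = -3*(-x + x) = -3*0 = 0)
C = -16 (C = 0 - 4*4 = 0 - 16 = -16)
C*92 = -16*92 = -1472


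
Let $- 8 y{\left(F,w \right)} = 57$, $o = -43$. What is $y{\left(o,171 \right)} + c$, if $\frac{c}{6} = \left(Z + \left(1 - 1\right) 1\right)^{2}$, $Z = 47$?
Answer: $\frac{105975}{8} \approx 13247.0$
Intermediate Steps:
$y{\left(F,w \right)} = - \frac{57}{8}$ ($y{\left(F,w \right)} = \left(- \frac{1}{8}\right) 57 = - \frac{57}{8}$)
$c = 13254$ ($c = 6 \left(47 + \left(1 - 1\right) 1\right)^{2} = 6 \left(47 + 0 \cdot 1\right)^{2} = 6 \left(47 + 0\right)^{2} = 6 \cdot 47^{2} = 6 \cdot 2209 = 13254$)
$y{\left(o,171 \right)} + c = - \frac{57}{8} + 13254 = \frac{105975}{8}$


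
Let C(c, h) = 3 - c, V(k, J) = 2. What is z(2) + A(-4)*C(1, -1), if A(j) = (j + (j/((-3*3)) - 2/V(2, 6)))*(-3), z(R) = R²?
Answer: 94/3 ≈ 31.333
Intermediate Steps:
A(j) = 3 - 8*j/3 (A(j) = (j + (j/((-3*3)) - 2/2))*(-3) = (j + (j/(-9) - 2*½))*(-3) = (j + (j*(-⅑) - 1))*(-3) = (j + (-j/9 - 1))*(-3) = (j + (-1 - j/9))*(-3) = (-1 + 8*j/9)*(-3) = 3 - 8*j/3)
z(2) + A(-4)*C(1, -1) = 2² + (3 - 8/3*(-4))*(3 - 1*1) = 4 + (3 + 32/3)*(3 - 1) = 4 + (41/3)*2 = 4 + 82/3 = 94/3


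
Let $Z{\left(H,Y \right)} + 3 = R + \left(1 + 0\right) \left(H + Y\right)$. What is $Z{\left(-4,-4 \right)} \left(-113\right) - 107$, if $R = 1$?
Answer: $1023$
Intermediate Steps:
$Z{\left(H,Y \right)} = -2 + H + Y$ ($Z{\left(H,Y \right)} = -3 + \left(1 + \left(1 + 0\right) \left(H + Y\right)\right) = -3 + \left(1 + 1 \left(H + Y\right)\right) = -3 + \left(1 + \left(H + Y\right)\right) = -3 + \left(1 + H + Y\right) = -2 + H + Y$)
$Z{\left(-4,-4 \right)} \left(-113\right) - 107 = \left(-2 - 4 - 4\right) \left(-113\right) - 107 = \left(-10\right) \left(-113\right) - 107 = 1130 - 107 = 1023$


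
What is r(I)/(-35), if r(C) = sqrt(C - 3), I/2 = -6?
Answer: -I*sqrt(15)/35 ≈ -0.11066*I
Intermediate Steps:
I = -12 (I = 2*(-6) = -12)
r(C) = sqrt(-3 + C)
r(I)/(-35) = sqrt(-3 - 12)/(-35) = -I*sqrt(15)/35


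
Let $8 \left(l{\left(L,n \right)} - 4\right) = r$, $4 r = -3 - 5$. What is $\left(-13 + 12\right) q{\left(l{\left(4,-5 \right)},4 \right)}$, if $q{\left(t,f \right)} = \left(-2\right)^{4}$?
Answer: $-16$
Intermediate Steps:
$r = -2$ ($r = \frac{-3 - 5}{4} = \frac{1}{4} \left(-8\right) = -2$)
$l{\left(L,n \right)} = \frac{15}{4}$ ($l{\left(L,n \right)} = 4 + \frac{1}{8} \left(-2\right) = 4 - \frac{1}{4} = \frac{15}{4}$)
$q{\left(t,f \right)} = 16$
$\left(-13 + 12\right) q{\left(l{\left(4,-5 \right)},4 \right)} = \left(-13 + 12\right) 16 = \left(-1\right) 16 = -16$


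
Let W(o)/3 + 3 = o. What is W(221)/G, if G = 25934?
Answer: 327/12967 ≈ 0.025218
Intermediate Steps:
W(o) = -9 + 3*o
W(221)/G = (-9 + 3*221)/25934 = (-9 + 663)*(1/25934) = 654*(1/25934) = 327/12967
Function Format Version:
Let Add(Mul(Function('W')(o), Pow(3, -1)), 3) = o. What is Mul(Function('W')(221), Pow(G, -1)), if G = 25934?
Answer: Rational(327, 12967) ≈ 0.025218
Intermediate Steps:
Function('W')(o) = Add(-9, Mul(3, o))
Mul(Function('W')(221), Pow(G, -1)) = Mul(Add(-9, Mul(3, 221)), Pow(25934, -1)) = Mul(Add(-9, 663), Rational(1, 25934)) = Mul(654, Rational(1, 25934)) = Rational(327, 12967)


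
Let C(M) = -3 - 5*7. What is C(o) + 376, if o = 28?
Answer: 338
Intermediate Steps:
C(M) = -38 (C(M) = -3 - 35 = -38)
C(o) + 376 = -38 + 376 = 338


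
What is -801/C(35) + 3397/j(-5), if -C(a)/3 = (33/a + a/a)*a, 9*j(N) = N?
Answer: -2077629/340 ≈ -6110.7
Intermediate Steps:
j(N) = N/9
C(a) = -3*a*(1 + 33/a) (C(a) = -3*(33/a + a/a)*a = -3*(33/a + 1)*a = -3*(1 + 33/a)*a = -3*a*(1 + 33/a))
-801/C(35) + 3397/j(-5) = -801/(-99 - 3*35) + 3397/(((⅑)*(-5))) = -801/(-99 - 105) + 3397/(-5/9) = -801/(-204) + 3397*(-9/5) = -801*(-1/204) - 30573/5 = 267/68 - 30573/5 = -2077629/340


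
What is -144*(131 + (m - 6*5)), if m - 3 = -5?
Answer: -14256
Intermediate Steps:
m = -2 (m = 3 - 5 = -2)
-144*(131 + (m - 6*5)) = -144*(131 + (-2 - 6*5)) = -144*(131 + (-2 - 30)) = -144*(131 - 32) = -144*99 = -14256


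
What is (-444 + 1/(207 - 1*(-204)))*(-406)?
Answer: 74088098/411 ≈ 1.8026e+5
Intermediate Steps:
(-444 + 1/(207 - 1*(-204)))*(-406) = (-444 + 1/(207 + 204))*(-406) = (-444 + 1/411)*(-406) = -182483/411*(-406) = 74088098/411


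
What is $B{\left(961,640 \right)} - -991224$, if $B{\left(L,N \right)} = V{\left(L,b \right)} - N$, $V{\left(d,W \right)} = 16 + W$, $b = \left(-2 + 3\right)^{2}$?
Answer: $990601$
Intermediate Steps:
$b = 1$ ($b = 1^{2} = 1$)
$B{\left(L,N \right)} = 17 - N$ ($B{\left(L,N \right)} = \left(16 + 1\right) - N = 17 - N$)
$B{\left(961,640 \right)} - -991224 = \left(17 - 640\right) - -991224 = \left(17 - 640\right) + 991224 = -623 + 991224 = 990601$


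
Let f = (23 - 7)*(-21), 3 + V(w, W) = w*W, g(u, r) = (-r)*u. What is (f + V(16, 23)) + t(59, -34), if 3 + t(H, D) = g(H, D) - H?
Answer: 1973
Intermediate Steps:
g(u, r) = -r*u
t(H, D) = -3 - H - D*H (t(H, D) = -3 + (-D*H - H) = -3 + (-H - D*H) = -3 - H - D*H)
V(w, W) = -3 + W*w (V(w, W) = -3 + w*W = -3 + W*w)
f = -336 (f = 16*(-21) = -336)
(f + V(16, 23)) + t(59, -34) = (-336 + (-3 + 23*16)) + (-3 - 1*59 - 1*(-34)*59) = (-336 + (-3 + 368)) + (-3 - 59 + 2006) = (-336 + 365) + 1944 = 29 + 1944 = 1973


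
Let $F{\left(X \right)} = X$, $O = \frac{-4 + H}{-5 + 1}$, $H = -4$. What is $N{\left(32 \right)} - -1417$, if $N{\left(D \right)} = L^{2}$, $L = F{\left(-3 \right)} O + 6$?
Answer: $1417$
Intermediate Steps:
$O = 2$ ($O = \frac{-4 - 4}{-5 + 1} = - \frac{8}{-4} = \left(-8\right) \left(- \frac{1}{4}\right) = 2$)
$L = 0$ ($L = \left(-3\right) 2 + 6 = -6 + 6 = 0$)
$N{\left(D \right)} = 0$ ($N{\left(D \right)} = 0^{2} = 0$)
$N{\left(32 \right)} - -1417 = 0 - -1417 = 0 + 1417 = 1417$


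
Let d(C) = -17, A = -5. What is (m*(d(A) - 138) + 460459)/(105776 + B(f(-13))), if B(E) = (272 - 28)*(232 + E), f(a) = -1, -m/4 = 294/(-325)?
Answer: 29893379/10539100 ≈ 2.8364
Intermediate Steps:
m = 1176/325 (m = -1176/(-325) = -1176*(-1)/325 = -4*(-294/325) = 1176/325 ≈ 3.6185)
B(E) = 56608 + 244*E (B(E) = 244*(232 + E) = 56608 + 244*E)
(m*(d(A) - 138) + 460459)/(105776 + B(f(-13))) = (1176*(-17 - 138)/325 + 460459)/(105776 + (56608 + 244*(-1))) = ((1176/325)*(-155) + 460459)/(105776 + (56608 - 244)) = (-36456/65 + 460459)/(105776 + 56364) = (29893379/65)/162140 = (29893379/65)*(1/162140) = 29893379/10539100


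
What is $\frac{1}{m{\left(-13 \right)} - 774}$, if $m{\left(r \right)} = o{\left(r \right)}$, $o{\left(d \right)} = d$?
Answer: $- \frac{1}{787} \approx -0.0012706$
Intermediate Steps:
$m{\left(r \right)} = r$
$\frac{1}{m{\left(-13 \right)} - 774} = \frac{1}{-13 - 774} = \frac{1}{-787} = - \frac{1}{787}$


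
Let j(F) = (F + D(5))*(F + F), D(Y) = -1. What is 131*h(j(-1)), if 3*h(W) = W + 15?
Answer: 2489/3 ≈ 829.67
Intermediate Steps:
j(F) = 2*F*(-1 + F) (j(F) = (F - 1)*(F + F) = (-1 + F)*(2*F) = 2*F*(-1 + F))
h(W) = 5 + W/3 (h(W) = (W + 15)/3 = (15 + W)/3 = 5 + W/3)
131*h(j(-1)) = 131*(5 + (2*(-1)*(-1 - 1))/3) = 131*(5 + (2*(-1)*(-2))/3) = 131*(5 + (⅓)*4) = 131*(5 + 4/3) = 131*(19/3) = 2489/3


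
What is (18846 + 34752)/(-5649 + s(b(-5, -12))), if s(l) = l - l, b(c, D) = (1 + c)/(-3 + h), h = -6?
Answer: -17866/1883 ≈ -9.4881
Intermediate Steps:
b(c, D) = -1/9 - c/9 (b(c, D) = (1 + c)/(-3 - 6) = (1 + c)/(-9) = (1 + c)*(-1/9) = -1/9 - c/9)
s(l) = 0
(18846 + 34752)/(-5649 + s(b(-5, -12))) = (18846 + 34752)/(-5649 + 0) = 53598/(-5649) = 53598*(-1/5649) = -17866/1883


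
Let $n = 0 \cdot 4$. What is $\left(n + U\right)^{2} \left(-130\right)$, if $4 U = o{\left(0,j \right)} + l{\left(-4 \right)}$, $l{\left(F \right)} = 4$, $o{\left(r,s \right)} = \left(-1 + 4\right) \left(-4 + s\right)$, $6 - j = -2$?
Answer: $-2080$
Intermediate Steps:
$j = 8$ ($j = 6 - -2 = 6 + 2 = 8$)
$n = 0$
$o{\left(r,s \right)} = -12 + 3 s$ ($o{\left(r,s \right)} = 3 \left(-4 + s\right) = -12 + 3 s$)
$U = 4$ ($U = \frac{\left(-12 + 3 \cdot 8\right) + 4}{4} = \frac{\left(-12 + 24\right) + 4}{4} = \frac{12 + 4}{4} = \frac{1}{4} \cdot 16 = 4$)
$\left(n + U\right)^{2} \left(-130\right) = \left(0 + 4\right)^{2} \left(-130\right) = 4^{2} \left(-130\right) = 16 \left(-130\right) = -2080$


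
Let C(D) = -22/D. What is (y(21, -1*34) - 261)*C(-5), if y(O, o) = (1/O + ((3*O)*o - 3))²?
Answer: 8926926074/441 ≈ 2.0242e+7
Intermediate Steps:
y(O, o) = (-3 + 1/O + 3*O*o)² (y(O, o) = (1/O + (3*O*o - 3))² = (1/O + (-3 + 3*O*o))² = (-3 + 1/O + 3*O*o)²)
(y(21, -1*34) - 261)*C(-5) = ((1 - 3*21 + 3*(-1*34)*21²)²/21² - 261)*(-22/(-5)) = ((1 - 63 + 3*(-34)*441)²/441 - 261)*(-22*(-⅕)) = ((1 - 63 - 44982)²/441 - 261)*(22/5) = ((1/441)*(-45044)² - 261)*(22/5) = ((1/441)*2028961936 - 261)*(22/5) = (2028961936/441 - 261)*(22/5) = (2028846835/441)*(22/5) = 8926926074/441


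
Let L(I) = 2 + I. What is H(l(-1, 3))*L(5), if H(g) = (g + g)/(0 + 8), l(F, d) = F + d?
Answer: 7/2 ≈ 3.5000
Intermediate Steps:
H(g) = g/4 (H(g) = (2*g)/8 = (2*g)*(⅛) = g/4)
H(l(-1, 3))*L(5) = ((-1 + 3)/4)*(2 + 5) = ((¼)*2)*7 = (½)*7 = 7/2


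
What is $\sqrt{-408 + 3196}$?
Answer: $2 \sqrt{697} \approx 52.802$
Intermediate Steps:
$\sqrt{-408 + 3196} = \sqrt{2788} = 2 \sqrt{697}$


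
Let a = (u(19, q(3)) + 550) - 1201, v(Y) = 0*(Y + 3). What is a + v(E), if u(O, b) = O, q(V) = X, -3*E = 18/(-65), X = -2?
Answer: -632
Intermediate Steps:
E = 6/65 (E = -6/(-65) = -6*(-1)/65 = -1/3*(-18/65) = 6/65 ≈ 0.092308)
q(V) = -2
v(Y) = 0 (v(Y) = 0*(3 + Y) = 0)
a = -632 (a = (19 + 550) - 1201 = 569 - 1201 = -632)
a + v(E) = -632 + 0 = -632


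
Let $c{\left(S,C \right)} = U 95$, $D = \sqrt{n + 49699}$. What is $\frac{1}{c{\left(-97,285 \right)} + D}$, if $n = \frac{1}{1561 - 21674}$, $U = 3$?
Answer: $\frac{1910735}{211360813} - \frac{\sqrt{20104874066418}}{634082439} \approx 0.0019688$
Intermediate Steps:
$n = - \frac{1}{20113}$ ($n = \frac{1}{-20113} = - \frac{1}{20113} \approx -4.9719 \cdot 10^{-5}$)
$D = \frac{\sqrt{20104874066418}}{20113}$ ($D = \sqrt{- \frac{1}{20113} + 49699} = \sqrt{\frac{999595986}{20113}} = \frac{\sqrt{20104874066418}}{20113} \approx 222.93$)
$c{\left(S,C \right)} = 285$ ($c{\left(S,C \right)} = 3 \cdot 95 = 285$)
$\frac{1}{c{\left(-97,285 \right)} + D} = \frac{1}{285 + \frac{\sqrt{20104874066418}}{20113}}$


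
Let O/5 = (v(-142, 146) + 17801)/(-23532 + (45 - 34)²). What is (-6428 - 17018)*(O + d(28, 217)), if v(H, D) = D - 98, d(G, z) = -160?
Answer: 89915527230/23411 ≈ 3.8407e+6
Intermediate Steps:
v(H, D) = -98 + D
O = -89245/23411 (O = 5*(((-98 + 146) + 17801)/(-23532 + (45 - 34)²)) = 5*((48 + 17801)/(-23532 + 11²)) = 5*(17849/(-23532 + 121)) = 5*(17849/(-23411)) = 5*(17849*(-1/23411)) = 5*(-17849/23411) = -89245/23411 ≈ -3.8121)
(-6428 - 17018)*(O + d(28, 217)) = (-6428 - 17018)*(-89245/23411 - 160) = -23446*(-3835005/23411) = 89915527230/23411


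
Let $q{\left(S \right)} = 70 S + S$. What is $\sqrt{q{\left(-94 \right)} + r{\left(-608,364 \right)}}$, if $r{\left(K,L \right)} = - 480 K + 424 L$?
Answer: $\sqrt{439502} \approx 662.95$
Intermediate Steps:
$q{\left(S \right)} = 71 S$
$\sqrt{q{\left(-94 \right)} + r{\left(-608,364 \right)}} = \sqrt{71 \left(-94\right) + \left(\left(-480\right) \left(-608\right) + 424 \cdot 364\right)} = \sqrt{-6674 + \left(291840 + 154336\right)} = \sqrt{-6674 + 446176} = \sqrt{439502}$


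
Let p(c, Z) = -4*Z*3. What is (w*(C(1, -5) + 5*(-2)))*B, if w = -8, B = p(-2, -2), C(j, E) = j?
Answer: 1728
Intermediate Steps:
p(c, Z) = -12*Z
B = 24 (B = -12*(-2) = 24)
(w*(C(1, -5) + 5*(-2)))*B = -8*(1 + 5*(-2))*24 = -8*(1 - 10)*24 = -8*(-9)*24 = 72*24 = 1728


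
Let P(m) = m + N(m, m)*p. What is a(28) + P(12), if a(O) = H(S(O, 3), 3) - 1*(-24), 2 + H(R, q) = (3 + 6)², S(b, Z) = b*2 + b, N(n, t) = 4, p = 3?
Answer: 127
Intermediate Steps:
S(b, Z) = 3*b (S(b, Z) = 2*b + b = 3*b)
H(R, q) = 79 (H(R, q) = -2 + (3 + 6)² = -2 + 9² = -2 + 81 = 79)
a(O) = 103 (a(O) = 79 - 1*(-24) = 79 + 24 = 103)
P(m) = 12 + m (P(m) = m + 4*3 = m + 12 = 12 + m)
a(28) + P(12) = 103 + (12 + 12) = 103 + 24 = 127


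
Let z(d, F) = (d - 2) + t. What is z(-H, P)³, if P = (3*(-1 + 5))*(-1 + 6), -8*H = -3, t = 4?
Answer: 2197/512 ≈ 4.2910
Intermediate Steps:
H = 3/8 (H = -⅛*(-3) = 3/8 ≈ 0.37500)
P = 60 (P = (3*4)*5 = 12*5 = 60)
z(d, F) = 2 + d (z(d, F) = (d - 2) + 4 = (-2 + d) + 4 = 2 + d)
z(-H, P)³ = (2 - 1*3/8)³ = (2 - 3/8)³ = (13/8)³ = 2197/512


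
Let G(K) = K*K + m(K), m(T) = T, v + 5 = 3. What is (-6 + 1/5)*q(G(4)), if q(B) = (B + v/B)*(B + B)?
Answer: -23084/5 ≈ -4616.8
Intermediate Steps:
v = -2 (v = -5 + 3 = -2)
G(K) = K + K² (G(K) = K*K + K = K² + K = K + K²)
q(B) = 2*B*(B - 2/B) (q(B) = (B - 2/B)*(B + B) = (B - 2/B)*(2*B) = 2*B*(B - 2/B))
(-6 + 1/5)*q(G(4)) = (-6 + 1/5)*(-4 + 2*(4*(1 + 4))²) = (-6 + ⅕)*(-4 + 2*(4*5)²) = -29*(-4 + 2*20²)/5 = -29*(-4 + 2*400)/5 = -29*(-4 + 800)/5 = -29/5*796 = -23084/5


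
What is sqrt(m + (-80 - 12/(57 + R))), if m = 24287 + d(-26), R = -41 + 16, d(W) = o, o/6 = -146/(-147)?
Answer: sqrt(18982666)/28 ≈ 155.60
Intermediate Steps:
o = 292/49 (o = 6*(-146/(-147)) = 6*(-146*(-1/147)) = 6*(146/147) = 292/49 ≈ 5.9592)
d(W) = 292/49
R = -25
m = 1190355/49 (m = 24287 + 292/49 = 1190355/49 ≈ 24293.)
sqrt(m + (-80 - 12/(57 + R))) = sqrt(1190355/49 + (-80 - 12/(57 - 25))) = sqrt(1190355/49 + (-80 - 12/32)) = sqrt(1190355/49 + (-80 + (1/32)*(-12))) = sqrt(1190355/49 + (-80 - 3/8)) = sqrt(1190355/49 - 643/8) = sqrt(9491333/392) = sqrt(18982666)/28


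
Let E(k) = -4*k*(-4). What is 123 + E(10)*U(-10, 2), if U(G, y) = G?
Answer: -1477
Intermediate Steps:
E(k) = 16*k
123 + E(10)*U(-10, 2) = 123 + (16*10)*(-10) = 123 + 160*(-10) = 123 - 1600 = -1477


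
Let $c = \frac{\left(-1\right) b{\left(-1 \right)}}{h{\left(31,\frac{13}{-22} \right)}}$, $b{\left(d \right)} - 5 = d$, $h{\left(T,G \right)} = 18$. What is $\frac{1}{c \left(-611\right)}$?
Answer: $\frac{9}{1222} \approx 0.007365$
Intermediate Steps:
$b{\left(d \right)} = 5 + d$
$c = - \frac{2}{9}$ ($c = \frac{\left(-1\right) \left(5 - 1\right)}{18} = \left(-1\right) 4 \cdot \frac{1}{18} = \left(-4\right) \frac{1}{18} = - \frac{2}{9} \approx -0.22222$)
$\frac{1}{c \left(-611\right)} = \frac{1}{\left(- \frac{2}{9}\right) \left(-611\right)} = \frac{1}{\frac{1222}{9}} = \frac{9}{1222}$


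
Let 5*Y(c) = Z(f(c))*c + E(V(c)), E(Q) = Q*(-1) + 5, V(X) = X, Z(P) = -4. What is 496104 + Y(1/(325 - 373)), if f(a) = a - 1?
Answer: 23813041/48 ≈ 4.9611e+5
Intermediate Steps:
f(a) = -1 + a
E(Q) = 5 - Q (E(Q) = -Q + 5 = 5 - Q)
Y(c) = 1 - c (Y(c) = (-4*c + (5 - c))/5 = (5 - 5*c)/5 = 1 - c)
496104 + Y(1/(325 - 373)) = 496104 + (1 - 1/(325 - 373)) = 496104 + (1 - 1/(-48)) = 496104 + (1 - 1*(-1/48)) = 496104 + (1 + 1/48) = 496104 + 49/48 = 23813041/48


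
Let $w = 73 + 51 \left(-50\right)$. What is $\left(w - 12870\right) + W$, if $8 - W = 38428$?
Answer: $-53767$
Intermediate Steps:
$W = -38420$ ($W = 8 - 38428 = -38420$)
$w = -2477$ ($w = 73 - 2550 = -2477$)
$\left(w - 12870\right) + W = \left(-2477 - 12870\right) - 38420 = -15347 - 38420 = -53767$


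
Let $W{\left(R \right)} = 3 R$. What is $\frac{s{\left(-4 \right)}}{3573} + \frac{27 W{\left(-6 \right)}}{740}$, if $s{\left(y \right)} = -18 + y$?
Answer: $- \frac{876379}{1322010} \approx -0.66291$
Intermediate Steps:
$\frac{s{\left(-4 \right)}}{3573} + \frac{27 W{\left(-6 \right)}}{740} = \frac{-18 - 4}{3573} + \frac{27 \cdot 3 \left(-6\right)}{740} = \left(-22\right) \frac{1}{3573} + 27 \left(-18\right) \frac{1}{740} = - \frac{22}{3573} - \frac{243}{370} = - \frac{876379}{1322010}$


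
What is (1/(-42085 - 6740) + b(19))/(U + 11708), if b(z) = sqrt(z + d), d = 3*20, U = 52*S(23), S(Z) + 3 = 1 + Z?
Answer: -1/624960000 + sqrt(79)/12800 ≈ 0.00069439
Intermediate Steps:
S(Z) = -2 + Z (S(Z) = -3 + (1 + Z) = -2 + Z)
U = 1092 (U = 52*(-2 + 23) = 52*21 = 1092)
d = 60
b(z) = sqrt(60 + z) (b(z) = sqrt(z + 60) = sqrt(60 + z))
(1/(-42085 - 6740) + b(19))/(U + 11708) = (1/(-42085 - 6740) + sqrt(60 + 19))/(1092 + 11708) = (1/(-48825) + sqrt(79))/12800 = (-1/48825 + sqrt(79))*(1/12800) = -1/624960000 + sqrt(79)/12800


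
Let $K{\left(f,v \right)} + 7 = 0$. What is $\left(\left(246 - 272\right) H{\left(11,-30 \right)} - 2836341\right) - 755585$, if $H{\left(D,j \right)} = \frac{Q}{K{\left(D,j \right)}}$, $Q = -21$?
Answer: $-3592004$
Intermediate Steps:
$K{\left(f,v \right)} = -7$ ($K{\left(f,v \right)} = -7 + 0 = -7$)
$H{\left(D,j \right)} = 3$ ($H{\left(D,j \right)} = - \frac{21}{-7} = \left(-21\right) \left(- \frac{1}{7}\right) = 3$)
$\left(\left(246 - 272\right) H{\left(11,-30 \right)} - 2836341\right) - 755585 = \left(\left(246 - 272\right) 3 - 2836341\right) - 755585 = \left(\left(-26\right) 3 - 2836341\right) - 755585 = \left(-78 - 2836341\right) - 755585 = -2836419 - 755585 = -3592004$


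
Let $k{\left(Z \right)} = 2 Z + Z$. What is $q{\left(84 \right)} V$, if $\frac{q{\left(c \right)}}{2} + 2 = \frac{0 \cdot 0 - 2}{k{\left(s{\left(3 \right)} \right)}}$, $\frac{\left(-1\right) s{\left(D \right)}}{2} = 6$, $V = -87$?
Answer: $\frac{1015}{3} \approx 338.33$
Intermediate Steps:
$s{\left(D \right)} = -12$ ($s{\left(D \right)} = \left(-2\right) 6 = -12$)
$k{\left(Z \right)} = 3 Z$
$q{\left(c \right)} = - \frac{35}{9}$ ($q{\left(c \right)} = -4 + 2 \frac{0 \cdot 0 - 2}{3 \left(-12\right)} = -4 + 2 \frac{0 - 2}{-36} = -4 + 2 \left(\left(-2\right) \left(- \frac{1}{36}\right)\right) = -4 + 2 \cdot \frac{1}{18} = -4 + \frac{1}{9} = - \frac{35}{9}$)
$q{\left(84 \right)} V = \left(- \frac{35}{9}\right) \left(-87\right) = \frac{1015}{3}$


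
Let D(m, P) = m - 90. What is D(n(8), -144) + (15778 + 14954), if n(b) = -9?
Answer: 30633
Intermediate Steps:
D(m, P) = -90 + m
D(n(8), -144) + (15778 + 14954) = (-90 - 9) + (15778 + 14954) = -99 + 30732 = 30633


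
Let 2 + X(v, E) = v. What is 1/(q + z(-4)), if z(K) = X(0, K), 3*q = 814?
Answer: 3/808 ≈ 0.0037129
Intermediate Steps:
q = 814/3 (q = (⅓)*814 = 814/3 ≈ 271.33)
X(v, E) = -2 + v
z(K) = -2 (z(K) = -2 + 0 = -2)
1/(q + z(-4)) = 1/(814/3 - 2) = 1/(808/3) = 3/808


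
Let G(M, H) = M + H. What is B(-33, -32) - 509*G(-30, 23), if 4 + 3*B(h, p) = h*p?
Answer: 11741/3 ≈ 3913.7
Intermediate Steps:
G(M, H) = H + M
B(h, p) = -4/3 + h*p/3 (B(h, p) = -4/3 + (h*p)/3 = -4/3 + h*p/3)
B(-33, -32) - 509*G(-30, 23) = (-4/3 + (⅓)*(-33)*(-32)) - 509*(23 - 30) = (-4/3 + 352) - 509*(-7) = 1052/3 + 3563 = 11741/3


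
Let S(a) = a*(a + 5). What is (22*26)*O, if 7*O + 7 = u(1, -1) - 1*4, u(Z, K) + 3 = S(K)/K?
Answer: -5720/7 ≈ -817.14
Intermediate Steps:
S(a) = a*(5 + a)
u(Z, K) = 2 + K (u(Z, K) = -3 + (K*(5 + K))/K = -3 + (5 + K) = 2 + K)
O = -10/7 (O = -1 + ((2 - 1) - 1*4)/7 = -1 + (1 - 4)/7 = -1 + (1/7)*(-3) = -1 - 3/7 = -10/7 ≈ -1.4286)
(22*26)*O = (22*26)*(-10/7) = 572*(-10/7) = -5720/7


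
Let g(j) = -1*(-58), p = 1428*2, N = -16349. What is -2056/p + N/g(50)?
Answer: -5851499/20706 ≈ -282.60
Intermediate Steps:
p = 2856
g(j) = 58
-2056/p + N/g(50) = -2056/2856 - 16349/58 = -2056*1/2856 - 16349*1/58 = -257/357 - 16349/58 = -5851499/20706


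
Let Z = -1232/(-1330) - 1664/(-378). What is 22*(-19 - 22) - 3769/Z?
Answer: -153968539/95672 ≈ -1609.3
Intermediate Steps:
Z = 95672/17955 (Z = -1232*(-1/1330) - 1664*(-1/378) = 88/95 + 832/189 = 95672/17955 ≈ 5.3284)
22*(-19 - 22) - 3769/Z = 22*(-19 - 22) - 3769/95672/17955 = 22*(-41) - 3769*17955/95672 = -902 - 1*67672395/95672 = -902 - 67672395/95672 = -153968539/95672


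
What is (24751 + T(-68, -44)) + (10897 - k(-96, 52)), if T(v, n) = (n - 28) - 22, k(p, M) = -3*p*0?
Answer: 35554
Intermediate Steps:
k(p, M) = 0
T(v, n) = -50 + n (T(v, n) = (-28 + n) - 22 = -50 + n)
(24751 + T(-68, -44)) + (10897 - k(-96, 52)) = (24751 + (-50 - 44)) + (10897 - 1*0) = (24751 - 94) + (10897 + 0) = 24657 + 10897 = 35554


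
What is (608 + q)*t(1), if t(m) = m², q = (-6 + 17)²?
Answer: 729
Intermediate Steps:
q = 121 (q = 11² = 121)
(608 + q)*t(1) = (608 + 121)*1² = 729*1 = 729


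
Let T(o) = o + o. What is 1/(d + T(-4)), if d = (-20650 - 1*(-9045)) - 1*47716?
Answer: -1/59329 ≈ -1.6855e-5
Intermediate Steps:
T(o) = 2*o
d = -59321 (d = (-20650 + 9045) - 47716 = -11605 - 47716 = -59321)
1/(d + T(-4)) = 1/(-59321 + 2*(-4)) = 1/(-59321 - 8) = 1/(-59329) = -1/59329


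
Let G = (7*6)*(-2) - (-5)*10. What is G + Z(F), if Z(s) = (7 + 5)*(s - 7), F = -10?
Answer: -238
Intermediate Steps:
Z(s) = -84 + 12*s (Z(s) = 12*(-7 + s) = -84 + 12*s)
G = -34 (G = 42*(-2) - 1*(-50) = -84 + 50 = -34)
G + Z(F) = -34 + (-84 + 12*(-10)) = -34 + (-84 - 120) = -34 - 204 = -238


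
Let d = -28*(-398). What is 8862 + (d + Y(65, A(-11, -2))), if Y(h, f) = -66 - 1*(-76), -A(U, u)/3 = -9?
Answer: 20016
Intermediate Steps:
A(U, u) = 27 (A(U, u) = -3*(-9) = 27)
d = 11144
Y(h, f) = 10 (Y(h, f) = -66 + 76 = 10)
8862 + (d + Y(65, A(-11, -2))) = 8862 + (11144 + 10) = 8862 + 11154 = 20016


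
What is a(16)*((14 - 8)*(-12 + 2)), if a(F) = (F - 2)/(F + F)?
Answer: -105/4 ≈ -26.250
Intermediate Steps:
a(F) = (-2 + F)/(2*F) (a(F) = (-2 + F)/((2*F)) = (-2 + F)*(1/(2*F)) = (-2 + F)/(2*F))
a(16)*((14 - 8)*(-12 + 2)) = ((½)*(-2 + 16)/16)*((14 - 8)*(-12 + 2)) = ((½)*(1/16)*14)*(6*(-10)) = (7/16)*(-60) = -105/4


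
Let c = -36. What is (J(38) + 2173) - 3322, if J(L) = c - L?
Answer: -1223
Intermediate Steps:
J(L) = -36 - L
(J(38) + 2173) - 3322 = ((-36 - 1*38) + 2173) - 3322 = ((-36 - 38) + 2173) - 3322 = (-74 + 2173) - 3322 = 2099 - 3322 = -1223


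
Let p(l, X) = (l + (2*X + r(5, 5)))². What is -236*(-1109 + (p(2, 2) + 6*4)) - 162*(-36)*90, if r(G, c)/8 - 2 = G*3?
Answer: -3977764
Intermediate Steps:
r(G, c) = 16 + 24*G (r(G, c) = 16 + 8*(G*3) = 16 + 8*(3*G) = 16 + 24*G)
p(l, X) = (136 + l + 2*X)² (p(l, X) = (l + (2*X + (16 + 24*5)))² = (l + (2*X + (16 + 120)))² = (l + (2*X + 136))² = (l + (136 + 2*X))² = (136 + l + 2*X)²)
-236*(-1109 + (p(2, 2) + 6*4)) - 162*(-36)*90 = -236*(-1109 + ((136 + 2 + 2*2)² + 6*4)) - 162*(-36)*90 = -236*(-1109 + ((136 + 2 + 4)² + 24)) - (-5832)*90 = -236*(-1109 + (142² + 24)) - 1*(-524880) = -236*(-1109 + (20164 + 24)) + 524880 = -236*(-1109 + 20188) + 524880 = -236*19079 + 524880 = -4502644 + 524880 = -3977764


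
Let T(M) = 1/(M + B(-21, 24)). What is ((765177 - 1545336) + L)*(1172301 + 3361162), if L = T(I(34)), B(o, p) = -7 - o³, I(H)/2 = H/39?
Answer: -1276700770234955901/360974 ≈ -3.5368e+12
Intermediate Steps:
I(H) = 2*H/39 (I(H) = 2*(H/39) = 2*H/39)
T(M) = 1/(9254 + M) (T(M) = 1/(M + (-7 - 1*(-21)³)) = 1/(M + (-7 - 1*(-9261))) = 1/(M + (-7 + 9261)) = 1/(M + 9254) = 1/(9254 + M))
L = 39/360974 (L = 1/(9254 + (2/39)*34) = 1/(9254 + 68/39) = 1/(360974/39) = 39/360974 ≈ 0.00010804)
((765177 - 1545336) + L)*(1172301 + 3361162) = ((765177 - 1545336) + 39/360974)*(1172301 + 3361162) = (-780159 + 39/360974)*4533463 = -281617114827/360974*4533463 = -1276700770234955901/360974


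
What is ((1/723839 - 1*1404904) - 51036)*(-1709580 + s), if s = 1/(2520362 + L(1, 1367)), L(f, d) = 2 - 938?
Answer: 4539170459690866117498061/1823658796414 ≈ 2.4890e+12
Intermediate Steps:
L(f, d) = -936
s = 1/2519426 (s = 1/(2520362 - 936) = 1/2519426 ≈ 3.9692e-7)
((1/723839 - 1*1404904) - 51036)*(-1709580 + s) = ((1/723839 - 1*1404904) - 51036)*(-1709580 + 1/2519426) = ((1/723839 - 1404904) - 51036)*(-4307160301079/2519426) = (-1016924306455/723839 - 51036)*(-4307160301079/2519426) = -1053866153659/723839*(-4307160301079/2519426) = 4539170459690866117498061/1823658796414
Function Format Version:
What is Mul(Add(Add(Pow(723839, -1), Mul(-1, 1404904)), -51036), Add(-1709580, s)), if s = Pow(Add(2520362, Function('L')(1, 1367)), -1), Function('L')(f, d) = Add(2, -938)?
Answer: Rational(4539170459690866117498061, 1823658796414) ≈ 2.4890e+12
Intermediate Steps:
Function('L')(f, d) = -936
s = Rational(1, 2519426) (s = Pow(Add(2520362, -936), -1) = Pow(2519426, -1) = Rational(1, 2519426) ≈ 3.9692e-7)
Mul(Add(Add(Pow(723839, -1), Mul(-1, 1404904)), -51036), Add(-1709580, s)) = Mul(Add(Add(Pow(723839, -1), Mul(-1, 1404904)), -51036), Add(-1709580, Rational(1, 2519426))) = Mul(Add(Add(Rational(1, 723839), -1404904), -51036), Rational(-4307160301079, 2519426)) = Mul(Add(Rational(-1016924306455, 723839), -51036), Rational(-4307160301079, 2519426)) = Mul(Rational(-1053866153659, 723839), Rational(-4307160301079, 2519426)) = Rational(4539170459690866117498061, 1823658796414)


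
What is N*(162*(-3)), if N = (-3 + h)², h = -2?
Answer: -12150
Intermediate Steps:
N = 25 (N = (-3 - 2)² = (-5)² = 25)
N*(162*(-3)) = 25*(162*(-3)) = 25*(-486) = -12150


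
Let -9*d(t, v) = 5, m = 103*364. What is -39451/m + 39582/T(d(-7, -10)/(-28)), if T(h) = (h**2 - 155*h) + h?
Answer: -94248119963141/7274010380 ≈ -12957.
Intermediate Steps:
m = 37492
d(t, v) = -5/9 (d(t, v) = -1/9*5 = -5/9)
T(h) = h**2 - 154*h
-39451/m + 39582/T(d(-7, -10)/(-28)) = -39451/37492 + 39582/(((-5/9/(-28))*(-154 - 5/9/(-28)))) = -39451*1/37492 + 39582/(((-5/9*(-1/28))*(-154 - 5/9*(-1/28)))) = -39451/37492 + 39582/((5*(-154 + 5/252)/252)) = -39451/37492 + 39582/(((5/252)*(-38803/252))) = -39451/37492 + 39582/(-194015/63504) = -39451/37492 + 39582*(-63504/194015) = -39451/37492 - 2513615328/194015 = -94248119963141/7274010380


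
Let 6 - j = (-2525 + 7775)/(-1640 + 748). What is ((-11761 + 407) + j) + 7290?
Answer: -1807243/446 ≈ -4052.1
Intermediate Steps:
j = 5301/446 (j = 6 - (-2525 + 7775)/(-1640 + 748) = 6 - 5250/(-892) = 6 - 5250*(-1)/892 = 6 - 1*(-2625/446) = 6 + 2625/446 = 5301/446 ≈ 11.886)
((-11761 + 407) + j) + 7290 = ((-11761 + 407) + 5301/446) + 7290 = (-11354 + 5301/446) + 7290 = -5058583/446 + 7290 = -1807243/446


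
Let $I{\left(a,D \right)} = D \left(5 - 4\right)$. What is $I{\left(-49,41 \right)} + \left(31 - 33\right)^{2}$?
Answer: $45$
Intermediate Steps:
$I{\left(a,D \right)} = D$ ($I{\left(a,D \right)} = D 1 = D$)
$I{\left(-49,41 \right)} + \left(31 - 33\right)^{2} = 41 + \left(31 - 33\right)^{2} = 41 + \left(-2\right)^{2} = 41 + 4 = 45$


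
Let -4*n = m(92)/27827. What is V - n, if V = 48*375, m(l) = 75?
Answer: 2003544075/111308 ≈ 18000.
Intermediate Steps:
V = 18000
n = -75/111308 (n = -75/(4*27827) = -1/4*75/27827 = -75/111308 ≈ -0.00067381)
V - n = 18000 - 1*(-75/111308) = 18000 + 75/111308 = 2003544075/111308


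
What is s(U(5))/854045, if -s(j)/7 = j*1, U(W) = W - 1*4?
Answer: -7/854045 ≈ -8.1963e-6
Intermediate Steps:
U(W) = -4 + W (U(W) = W - 4 = -4 + W)
s(j) = -7*j
s(U(5))/854045 = -7*(-4 + 5)/854045 = -7*1*(1/854045) = -7*1/854045 = -7/854045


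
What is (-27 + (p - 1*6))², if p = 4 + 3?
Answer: 676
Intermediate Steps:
p = 7
(-27 + (p - 1*6))² = (-27 + (7 - 1*6))² = (-27 + (7 - 6))² = (-27 + 1)² = (-26)² = 676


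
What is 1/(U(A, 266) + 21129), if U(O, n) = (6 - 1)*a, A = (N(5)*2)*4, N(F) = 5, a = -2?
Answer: 1/21119 ≈ 4.7351e-5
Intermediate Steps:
A = 40 (A = (5*2)*4 = 10*4 = 40)
U(O, n) = -10 (U(O, n) = (6 - 1)*(-2) = 5*(-2) = -10)
1/(U(A, 266) + 21129) = 1/(-10 + 21129) = 1/21119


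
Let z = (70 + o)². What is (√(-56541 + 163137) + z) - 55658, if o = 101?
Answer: -26417 + 18*√329 ≈ -26091.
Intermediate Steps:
z = 29241 (z = (70 + 101)² = 171² = 29241)
(√(-56541 + 163137) + z) - 55658 = (√(-56541 + 163137) + 29241) - 55658 = (√106596 + 29241) - 55658 = (18*√329 + 29241) - 55658 = (29241 + 18*√329) - 55658 = -26417 + 18*√329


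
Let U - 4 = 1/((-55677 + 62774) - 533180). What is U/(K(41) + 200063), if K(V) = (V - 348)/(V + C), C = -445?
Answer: 18088292/904703356851 ≈ 1.9994e-5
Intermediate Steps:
K(V) = (-348 + V)/(-445 + V) (K(V) = (V - 348)/(V - 445) = (-348 + V)/(-445 + V))
U = 2104331/526083 (U = 4 + 1/((-55677 + 62774) - 533180) = 4 + 1/(7097 - 533180) = 4 + 1/(-526083) = 4 - 1/526083 = 2104331/526083 ≈ 4.0000)
U/(K(41) + 200063) = 2104331/(526083*((-348 + 41)/(-445 + 41) + 200063)) = 2104331/(526083*(-307/(-404) + 200063)) = 2104331/(526083*(-1/404*(-307) + 200063)) = 2104331/(526083*(307/404 + 200063)) = 2104331/(526083*(80825759/404)) = (2104331/526083)*(404/80825759) = 18088292/904703356851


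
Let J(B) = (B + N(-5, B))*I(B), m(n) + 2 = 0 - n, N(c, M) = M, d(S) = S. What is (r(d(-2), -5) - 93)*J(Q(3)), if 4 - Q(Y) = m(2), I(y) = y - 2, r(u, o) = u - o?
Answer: -8640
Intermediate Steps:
I(y) = -2 + y
m(n) = -2 - n (m(n) = -2 + (0 - n) = -2 - n)
Q(Y) = 8 (Q(Y) = 4 - (-2 - 1*2) = 4 - (-2 - 2) = 4 - 1*(-4) = 4 + 4 = 8)
J(B) = 2*B*(-2 + B) (J(B) = (B + B)*(-2 + B) = (2*B)*(-2 + B) = 2*B*(-2 + B))
(r(d(-2), -5) - 93)*J(Q(3)) = ((-2 - 1*(-5)) - 93)*(2*8*(-2 + 8)) = ((-2 + 5) - 93)*(2*8*6) = (3 - 93)*96 = -90*96 = -8640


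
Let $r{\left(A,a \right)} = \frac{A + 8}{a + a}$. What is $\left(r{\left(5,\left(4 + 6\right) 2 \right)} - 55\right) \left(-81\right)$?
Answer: $\frac{177147}{40} \approx 4428.7$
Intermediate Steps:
$r{\left(A,a \right)} = \frac{8 + A}{2 a}$
$\left(r{\left(5,\left(4 + 6\right) 2 \right)} - 55\right) \left(-81\right) = \left(\frac{8 + 5}{2 \left(4 + 6\right) 2} - 55\right) \left(-81\right) = \left(\frac{1}{2} \frac{1}{10 \cdot 2} \cdot 13 - 55\right) \left(-81\right) = \left(\frac{1}{2} \cdot \frac{1}{20} \cdot 13 - 55\right) \left(-81\right) = \left(\frac{13}{40} - 55\right) \left(-81\right) = \left(- \frac{2187}{40}\right) \left(-81\right) = \frac{177147}{40}$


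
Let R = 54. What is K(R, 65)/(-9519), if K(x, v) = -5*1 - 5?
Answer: 10/9519 ≈ 0.0010505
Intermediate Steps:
K(x, v) = -10 (K(x, v) = -5 - 5 = -10)
K(R, 65)/(-9519) = -10/(-9519) = -10*(-1/9519) = 10/9519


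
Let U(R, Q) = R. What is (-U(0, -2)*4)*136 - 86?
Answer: -86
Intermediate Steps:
(-U(0, -2)*4)*136 - 86 = (-1*0*4)*136 - 86 = (0*4)*136 - 86 = 0*136 - 86 = 0 - 86 = -86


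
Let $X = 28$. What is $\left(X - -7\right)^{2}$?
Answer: $1225$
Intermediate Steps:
$\left(X - -7\right)^{2} = \left(28 - -7\right)^{2} = \left(28 + 7\right)^{2} = 35^{2} = 1225$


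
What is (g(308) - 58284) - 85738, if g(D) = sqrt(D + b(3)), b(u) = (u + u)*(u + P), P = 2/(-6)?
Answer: -144004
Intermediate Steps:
P = -1/3 (P = 2*(-1/6) = -1/3 ≈ -0.33333)
b(u) = 2*u*(-1/3 + u) (b(u) = (u + u)*(u - 1/3) = (2*u)*(-1/3 + u) = 2*u*(-1/3 + u))
g(D) = sqrt(16 + D) (g(D) = sqrt(D + (2/3)*3*(-1 + 3*3)) = sqrt(D + (2/3)*3*(-1 + 9)) = sqrt(D + (2/3)*3*8) = sqrt(D + 16) = sqrt(16 + D))
(g(308) - 58284) - 85738 = (sqrt(16 + 308) - 58284) - 85738 = (sqrt(324) - 58284) - 85738 = (18 - 58284) - 85738 = -58266 - 85738 = -144004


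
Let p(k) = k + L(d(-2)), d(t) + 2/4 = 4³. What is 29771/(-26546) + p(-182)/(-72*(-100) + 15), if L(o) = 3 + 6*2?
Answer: -16863919/14733030 ≈ -1.1446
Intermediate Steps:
d(t) = 127/2 (d(t) = -½ + 4³ = -½ + 64 = 127/2)
L(o) = 15 (L(o) = 3 + 12 = 15)
p(k) = 15 + k (p(k) = k + 15 = 15 + k)
29771/(-26546) + p(-182)/(-72*(-100) + 15) = 29771/(-26546) + (15 - 182)/(-72*(-100) + 15) = 29771*(-1/26546) - 167/(7200 + 15) = -29771/26546 - 167/7215 = -16863919/14733030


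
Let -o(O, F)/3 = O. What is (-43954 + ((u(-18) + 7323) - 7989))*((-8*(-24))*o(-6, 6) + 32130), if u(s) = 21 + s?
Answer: -1587740562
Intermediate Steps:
o(O, F) = -3*O
(-43954 + ((u(-18) + 7323) - 7989))*((-8*(-24))*o(-6, 6) + 32130) = (-43954 + (((21 - 18) + 7323) - 7989))*((-8*(-24))*(-3*(-6)) + 32130) = (-43954 + ((3 + 7323) - 7989))*(192*18 + 32130) = (-43954 + (7326 - 7989))*(3456 + 32130) = (-43954 - 663)*35586 = -44617*35586 = -1587740562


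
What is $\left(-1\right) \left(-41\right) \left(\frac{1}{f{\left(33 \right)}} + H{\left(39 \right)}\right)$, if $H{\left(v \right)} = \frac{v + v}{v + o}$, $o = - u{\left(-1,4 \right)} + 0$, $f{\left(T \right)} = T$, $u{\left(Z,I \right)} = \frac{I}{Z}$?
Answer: $\frac{107297}{1419} \approx 75.615$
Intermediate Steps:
$o = 4$ ($o = - \frac{4}{-1} + 0 = - 4 \left(-1\right) + 0 = \left(-1\right) \left(-4\right) + 0 = 4 + 0 = 4$)
$H{\left(v \right)} = \frac{2 v}{4 + v}$ ($H{\left(v \right)} = \frac{v + v}{v + 4} = \frac{2 v}{4 + v}$)
$\left(-1\right) \left(-41\right) \left(\frac{1}{f{\left(33 \right)}} + H{\left(39 \right)}\right) = \left(-1\right) \left(-41\right) \left(\frac{1}{33} + 2 \cdot 39 \frac{1}{4 + 39}\right) = 41 \left(\frac{1}{33} + 2 \cdot 39 \cdot \frac{1}{43}\right) = 41 \left(\frac{1}{33} + \frac{78}{43}\right) = 41 \cdot \frac{2617}{1419} = \frac{107297}{1419}$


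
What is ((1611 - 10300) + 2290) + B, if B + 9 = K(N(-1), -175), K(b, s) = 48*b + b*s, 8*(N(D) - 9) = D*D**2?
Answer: -60281/8 ≈ -7535.1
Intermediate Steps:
N(D) = 9 + D**3/8 (N(D) = 9 + (D*D**2)/8 = 9 + D**3/8)
B = -9089/8 (B = -9 + (9 + (1/8)*(-1)**3)*(48 - 175) = -9 + (9 + (1/8)*(-1))*(-127) = -9 + (9 - 1/8)*(-127) = -9 + (71/8)*(-127) = -9 - 9017/8 = -9089/8 ≈ -1136.1)
((1611 - 10300) + 2290) + B = ((1611 - 10300) + 2290) - 9089/8 = (-8689 + 2290) - 9089/8 = -6399 - 9089/8 = -60281/8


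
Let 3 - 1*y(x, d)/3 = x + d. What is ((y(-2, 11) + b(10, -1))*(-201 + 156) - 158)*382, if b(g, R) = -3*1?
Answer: 300634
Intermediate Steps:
y(x, d) = 9 - 3*d - 3*x (y(x, d) = 9 - 3*(x + d) = 9 - 3*(d + x) = 9 + (-3*d - 3*x) = 9 - 3*d - 3*x)
b(g, R) = -3
((y(-2, 11) + b(10, -1))*(-201 + 156) - 158)*382 = (((9 - 3*11 - 3*(-2)) - 3)*(-201 + 156) - 158)*382 = (((9 - 33 + 6) - 3)*(-45) - 158)*382 = ((-18 - 3)*(-45) - 158)*382 = (-21*(-45) - 158)*382 = (945 - 158)*382 = 787*382 = 300634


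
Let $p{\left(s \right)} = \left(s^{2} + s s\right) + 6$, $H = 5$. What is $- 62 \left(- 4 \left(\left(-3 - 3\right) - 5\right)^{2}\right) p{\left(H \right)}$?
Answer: $1680448$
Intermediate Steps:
$p{\left(s \right)} = 6 + 2 s^{2}$ ($p{\left(s \right)} = \left(s^{2} + s^{2}\right) + 6 = 2 s^{2} + 6 = 6 + 2 s^{2}$)
$- 62 \left(- 4 \left(\left(-3 - 3\right) - 5\right)^{2}\right) p{\left(H \right)} = - 62 \left(- 4 \left(\left(-3 - 3\right) - 5\right)^{2}\right) \left(6 + 2 \cdot 5^{2}\right) = - 62 \left(- 4 \left(-6 - 5\right)^{2}\right) \left(6 + 2 \cdot 25\right) = - 62 \left(- 4 \left(-11\right)^{2}\right) \left(6 + 50\right) = - 62 \left(\left(-4\right) 121\right) 56 = \left(-62\right) \left(-484\right) 56 = 30008 \cdot 56 = 1680448$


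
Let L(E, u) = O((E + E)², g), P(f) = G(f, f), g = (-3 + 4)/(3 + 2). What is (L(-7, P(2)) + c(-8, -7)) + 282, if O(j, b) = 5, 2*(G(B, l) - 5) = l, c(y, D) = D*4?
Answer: 259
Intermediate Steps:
c(y, D) = 4*D
G(B, l) = 5 + l/2
g = ⅕ (g = 1/5 = 1*(⅕) = ⅕ ≈ 0.20000)
P(f) = 5 + f/2
L(E, u) = 5
(L(-7, P(2)) + c(-8, -7)) + 282 = (5 + 4*(-7)) + 282 = (5 - 28) + 282 = -23 + 282 = 259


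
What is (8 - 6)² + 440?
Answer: 444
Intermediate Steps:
(8 - 6)² + 440 = 2² + 440 = 4 + 440 = 444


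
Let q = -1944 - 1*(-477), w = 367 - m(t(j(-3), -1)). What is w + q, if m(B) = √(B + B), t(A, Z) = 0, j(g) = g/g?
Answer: -1100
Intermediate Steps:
j(g) = 1
m(B) = √2*√B (m(B) = √(2*B) = √2*√B)
w = 367 (w = 367 - √2*√0 = 367 - √2*0 = 367 - 1*0 = 367 + 0 = 367)
q = -1467 (q = -1944 + 477 = -1467)
w + q = 367 - 1467 = -1100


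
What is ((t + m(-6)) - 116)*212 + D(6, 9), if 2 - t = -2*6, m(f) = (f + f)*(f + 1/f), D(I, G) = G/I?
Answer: -11869/2 ≈ -5934.5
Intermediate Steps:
m(f) = 2*f*(f + 1/f) (m(f) = (2*f)*(f + 1/f) = 2*f*(f + 1/f))
t = 14 (t = 2 - (-2)*6 = 2 - 1*(-12) = 2 + 12 = 14)
((t + m(-6)) - 116)*212 + D(6, 9) = ((14 + (2 + 2*(-6)²)) - 116)*212 + 9/6 = ((14 + (2 + 2*36)) - 116)*212 + 9*(⅙) = ((14 + (2 + 72)) - 116)*212 + 3/2 = ((14 + 74) - 116)*212 + 3/2 = (88 - 116)*212 + 3/2 = -28*212 + 3/2 = -5936 + 3/2 = -11869/2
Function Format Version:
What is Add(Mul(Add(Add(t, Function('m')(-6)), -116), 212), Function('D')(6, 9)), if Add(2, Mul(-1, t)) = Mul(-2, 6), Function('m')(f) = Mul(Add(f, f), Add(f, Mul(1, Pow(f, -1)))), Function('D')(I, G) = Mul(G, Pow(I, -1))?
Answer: Rational(-11869, 2) ≈ -5934.5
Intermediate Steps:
Function('m')(f) = Mul(2, f, Add(f, Pow(f, -1))) (Function('m')(f) = Mul(Mul(2, f), Add(f, Pow(f, -1))) = Mul(2, f, Add(f, Pow(f, -1))))
t = 14 (t = Add(2, Mul(-1, Mul(-2, 6))) = Add(2, Mul(-1, -12)) = Add(2, 12) = 14)
Add(Mul(Add(Add(t, Function('m')(-6)), -116), 212), Function('D')(6, 9)) = Add(Mul(Add(Add(14, Add(2, Mul(2, Pow(-6, 2)))), -116), 212), Mul(9, Pow(6, -1))) = Add(Mul(Add(Add(14, Add(2, Mul(2, 36))), -116), 212), Mul(9, Rational(1, 6))) = Add(Mul(Add(Add(14, Add(2, 72)), -116), 212), Rational(3, 2)) = Add(Mul(Add(Add(14, 74), -116), 212), Rational(3, 2)) = Add(Mul(Add(88, -116), 212), Rational(3, 2)) = Add(Mul(-28, 212), Rational(3, 2)) = Add(-5936, Rational(3, 2)) = Rational(-11869, 2)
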